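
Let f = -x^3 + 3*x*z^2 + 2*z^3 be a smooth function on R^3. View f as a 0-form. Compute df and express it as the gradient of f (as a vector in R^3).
df = (-3*x^2 + 3*z^2) dx + (0) dy + (6*z*(x + z)) dz; grad f = (-3*x^2 + 3*z^2, 0, 6*z*(x + z))

For a 0-form f, d f = (∂f/∂x) dx + (∂f/∂y) dy + (∂f/∂z) dz. The components of the vector representation are exactly the entries of grad f in Cartesian coordinates:
  ∂f/∂x = -3*x^2 + 3*z^2
  ∂f/∂y = 0
  ∂f/∂z = 6*z*(x + z).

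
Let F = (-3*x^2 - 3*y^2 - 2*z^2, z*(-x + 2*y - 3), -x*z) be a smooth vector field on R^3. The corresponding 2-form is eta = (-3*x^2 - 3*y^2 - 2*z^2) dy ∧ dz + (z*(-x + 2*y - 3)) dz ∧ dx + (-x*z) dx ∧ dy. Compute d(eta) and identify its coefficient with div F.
d(eta) = (-7*x + 2*z) dx ∧ dy ∧ dz; div F = -7*x + 2*z

For a 2-form in R^3 of the form above, applying d gives a 3-form with coefficient ∂P/∂x + ∂Q/∂y + ∂R/∂z:
  ∂P/∂x = -6*x
  ∂Q/∂y = 2*z
  ∂R/∂z = -x
Sum = -7*x + 2*z, which is exactly div F.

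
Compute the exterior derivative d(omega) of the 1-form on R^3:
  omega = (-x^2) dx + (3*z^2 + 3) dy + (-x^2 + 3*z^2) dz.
d(omega) = (-2*x) dx ∧ dz + (-6*z) dy ∧ dz

For a 1-form omega = sum_i f_i dx_i, the exterior derivative is
  d(omega) = sum_{i < j} (∂f_j/∂x_i - ∂f_i/∂x_j) dx_i ∧ dx_j.
  coefficient of dx ∧ dz: ∂f_3/∂x - ∂f_1/∂z = ∂(-x^2 + 3*z^2)/∂x - ∂(-x^2)/∂z = -2*x
  coefficient of dy ∧ dz: ∂f_3/∂y - ∂f_2/∂z = ∂(-x^2 + 3*z^2)/∂y - ∂(3*z^2 + 3)/∂z = -6*z
Assembling: d(omega) = (-2*x) dx ∧ dz + (-6*z) dy ∧ dz.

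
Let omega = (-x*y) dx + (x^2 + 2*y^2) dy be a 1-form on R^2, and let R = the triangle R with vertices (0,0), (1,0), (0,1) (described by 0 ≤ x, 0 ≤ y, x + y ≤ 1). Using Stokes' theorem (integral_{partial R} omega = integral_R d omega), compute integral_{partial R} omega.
integral_(partial R) omega = 1/2

Stokes: integral_partial_R omega = integral_R d omega with d omega = (∂Q/∂x - ∂P/∂y) dx ∧ dy.
  ∂Q/∂x = 2*x
  ∂P/∂y = -x
  integrand = ∂Q/∂x - ∂P/∂y = 3*x.
Integrating over R: integral_0^1 integral_0^{1-x} (3*x) dy dx = 1/2.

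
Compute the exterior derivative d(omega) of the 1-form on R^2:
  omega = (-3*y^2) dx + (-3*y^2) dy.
d(omega) = (6*y) dx ∧ dy

For a 1-form omega = sum_i f_i dx_i, the exterior derivative is
  d(omega) = sum_{i < j} (∂f_j/∂x_i - ∂f_i/∂x_j) dx_i ∧ dx_j.
  coefficient of dx ∧ dy: ∂f_2/∂x - ∂f_1/∂y = ∂(-3*y^2)/∂x - ∂(-3*y^2)/∂y = 6*y
Assembling: d(omega) = (6*y) dx ∧ dy.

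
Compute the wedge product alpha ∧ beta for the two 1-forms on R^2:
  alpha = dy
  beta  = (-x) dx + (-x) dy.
alpha ∧ beta = (x) dx ∧ dy

Distribute the wedge, using dx_i ∧ dx_j = -dx_j ∧ dx_i and dx_i ∧ dx_i = 0. For each pair (i, j) with i < j, the coefficient of dx_i ∧ dx_j in alpha ∧ beta is (alpha_i * beta_j - alpha_j * beta_i). Collecting: alpha ∧ beta = (x) dx ∧ dy.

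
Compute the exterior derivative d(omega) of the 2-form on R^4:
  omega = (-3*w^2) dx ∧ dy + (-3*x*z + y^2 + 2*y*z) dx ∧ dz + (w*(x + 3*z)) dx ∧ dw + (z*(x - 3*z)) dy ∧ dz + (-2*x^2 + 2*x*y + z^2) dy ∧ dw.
d(omega) = (-6*w - 4*x + 2*y) dx ∧ dy ∧ dw + (-2*y - z) dx ∧ dy ∧ dz + (-3*w) dx ∧ dz ∧ dw + (-2*z) dy ∧ dz ∧ dw

For a 2-form omega = sum_{i<j} g_{ij} dx_i ∧ dx_j, the exterior derivative is
  d(omega) = sum_{i<j} d(g_{ij}) ∧ dx_i ∧ dx_j = sum_{i<j, k} (∂g_{ij}/∂x_k) dx_k ∧ dx_i ∧ dx_j.
Expand each term, using dx_k ∧ dx_i ∧ dx_j = sgn(permutation) dx_{(a)} ∧ dx_{(b)} ∧ dx_{(c)} with (a < b < c) sorted:
  d(-3*w^2) includes (∂/∂w)(-3*w^2) dw = (-6*w) dw, which multiplied by dx ∧ dy gives (-6*w) dx ∧ dy ∧ dw
  d(-3*x*z + y^2 + 2*y*z) includes (∂/∂y)(-3*x*z + y^2 + 2*y*z) dy = (2*y + 2*z) dy, which multiplied by dx ∧ dz gives (-2*y - 2*z) dx ∧ dy ∧ dz
  d(w*(x + 3*z)) includes (∂/∂z)(w*(x + 3*z)) dz = (3*w) dz, which multiplied by dx ∧ dw gives (-3*w) dx ∧ dz ∧ dw
  d(z*(x - 3*z)) includes (∂/∂x)(z*(x - 3*z)) dx = (z) dx, which multiplied by dy ∧ dz gives (z) dx ∧ dy ∧ dz
  d(-2*x^2 + 2*x*y + z^2) includes (∂/∂x)(-2*x^2 + 2*x*y + z^2) dx = (-4*x + 2*y) dx, which multiplied by dy ∧ dw gives (-4*x + 2*y) dx ∧ dy ∧ dw
  d(-2*x^2 + 2*x*y + z^2) includes (∂/∂z)(-2*x^2 + 2*x*y + z^2) dz = (2*z) dz, which multiplied by dy ∧ dw gives (-2*z) dy ∧ dz ∧ dw
Collecting like 3-forms: d(omega) = (-6*w - 4*x + 2*y) dx ∧ dy ∧ dw + (-2*y - z) dx ∧ dy ∧ dz + (-3*w) dx ∧ dz ∧ dw + (-2*z) dy ∧ dz ∧ dw.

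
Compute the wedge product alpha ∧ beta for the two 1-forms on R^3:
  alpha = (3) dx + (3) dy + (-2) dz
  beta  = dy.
alpha ∧ beta = (3) dx ∧ dy + (2) dy ∧ dz

Distribute the wedge, using dx_i ∧ dx_j = -dx_j ∧ dx_i and dx_i ∧ dx_i = 0. For each pair (i, j) with i < j, the coefficient of dx_i ∧ dx_j in alpha ∧ beta is (alpha_i * beta_j - alpha_j * beta_i). Collecting: alpha ∧ beta = (3) dx ∧ dy + (2) dy ∧ dz.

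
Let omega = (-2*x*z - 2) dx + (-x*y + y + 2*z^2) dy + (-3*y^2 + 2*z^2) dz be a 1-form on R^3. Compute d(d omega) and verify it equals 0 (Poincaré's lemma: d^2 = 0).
d(d omega) = 0

Step 1: d omega = sum_{i<j} (∂f_j/∂x_i - ∂f_i/∂x_j) dx_i ∧ dx_j:
  coeff of dx ∧ dy: -y
  coeff of dx ∧ dz: 2*x
  coeff of dy ∧ dz: -6*y - 4*z
Step 2: Apply d again to each 2-form coefficient. The only possible 3-form in R^3 is dx ∧ dy ∧ dz, with coefficient
  ∂(coeff of dy∧dz)/∂x - ∂(coeff of dx∧dz)/∂y + ∂(coeff of dx∧dy)/∂z
  = ∂/∂x (-6*y - 4*z) - ∂/∂y (2*x) + ∂/∂z (-y).
Each of these terms simplifies to sums of mixed partials that cancel in pairs. The result is 0 (by equality of mixed partials for smooth functions — Schwarz / Clairaut).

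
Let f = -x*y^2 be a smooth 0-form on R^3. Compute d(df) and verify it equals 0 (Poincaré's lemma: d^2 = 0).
d(df) = 0

Step 1: df = sum_i (∂f/∂x_i) dx_i = (-y^2) dx + (-2*x*y) dy + (0) dz.
Step 2: Apply d again. Using the 1-form formula, the coefficient of dx ∧ dy in d(df) is ∂^2 f/∂x ∂y - ∂^2 f/∂y ∂x = (-2*y) - (-2*y) = 0 (equality of mixed partials for smooth f).
Similarly for dx ∧ dz and dy ∧ dz — all coefficients vanish. So d(df) = 0.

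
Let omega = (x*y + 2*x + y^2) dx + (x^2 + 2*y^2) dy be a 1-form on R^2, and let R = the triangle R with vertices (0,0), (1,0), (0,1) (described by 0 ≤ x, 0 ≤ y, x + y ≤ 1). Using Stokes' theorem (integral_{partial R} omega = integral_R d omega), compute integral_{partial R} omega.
integral_(partial R) omega = -1/6

Stokes: integral_partial_R omega = integral_R d omega with d omega = (∂Q/∂x - ∂P/∂y) dx ∧ dy.
  ∂Q/∂x = 2*x
  ∂P/∂y = x + 2*y
  integrand = ∂Q/∂x - ∂P/∂y = x - 2*y.
Integrating over R: integral_0^1 integral_0^{1-x} (x - 2*y) dy dx = -1/6.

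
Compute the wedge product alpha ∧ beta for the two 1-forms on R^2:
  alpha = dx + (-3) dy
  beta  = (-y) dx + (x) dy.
alpha ∧ beta = (x - 3*y) dx ∧ dy

Distribute the wedge, using dx_i ∧ dx_j = -dx_j ∧ dx_i and dx_i ∧ dx_i = 0. For each pair (i, j) with i < j, the coefficient of dx_i ∧ dx_j in alpha ∧ beta is (alpha_i * beta_j - alpha_j * beta_i). Collecting: alpha ∧ beta = (x - 3*y) dx ∧ dy.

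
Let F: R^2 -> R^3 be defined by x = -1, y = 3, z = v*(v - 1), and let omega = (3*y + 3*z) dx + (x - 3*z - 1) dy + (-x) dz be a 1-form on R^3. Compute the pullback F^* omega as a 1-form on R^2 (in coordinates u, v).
F^* omega = (2*v - 1) dv

Using F^*(f dg) = (f ∘ F) d(g ∘ F), substitute each coordinate x_i by F_i(u, v) in f_i, and replace dx_i by d F_i = (∂F_i/∂u) du + (∂F_i/∂v) dv.
  For the x component: f_1(F) = 3*v^2 - 3*v + 9; d F_1 = (0) du + (0) dv
  For the y component: f_2(F) = -3*v^2 + 3*v - 2; d F_2 = (0) du + (0) dv
  For the z component: f_3(F) = 1; d F_3 = (0) du + (2*v - 1) dv
Combining and collecting du, dv coefficients:
  coeff of du: 0
  coeff of dv: 2*v - 1
F^* omega = (2*v - 1) dv.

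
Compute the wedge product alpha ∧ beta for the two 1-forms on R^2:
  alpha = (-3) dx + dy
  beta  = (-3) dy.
alpha ∧ beta = (9) dx ∧ dy

Distribute the wedge, using dx_i ∧ dx_j = -dx_j ∧ dx_i and dx_i ∧ dx_i = 0. For each pair (i, j) with i < j, the coefficient of dx_i ∧ dx_j in alpha ∧ beta is (alpha_i * beta_j - alpha_j * beta_i). Collecting: alpha ∧ beta = (9) dx ∧ dy.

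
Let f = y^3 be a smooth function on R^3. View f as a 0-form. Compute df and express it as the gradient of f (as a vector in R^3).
df = (0) dx + (3*y^2) dy + (0) dz; grad f = (0, 3*y^2, 0)

For a 0-form f, d f = (∂f/∂x) dx + (∂f/∂y) dy + (∂f/∂z) dz. The components of the vector representation are exactly the entries of grad f in Cartesian coordinates:
  ∂f/∂x = 0
  ∂f/∂y = 3*y^2
  ∂f/∂z = 0.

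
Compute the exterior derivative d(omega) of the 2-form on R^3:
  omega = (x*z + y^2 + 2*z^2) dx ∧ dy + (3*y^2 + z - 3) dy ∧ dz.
d(omega) = (x + 4*z) dx ∧ dy ∧ dz

For a 2-form omega = sum_{i<j} g_{ij} dx_i ∧ dx_j, the exterior derivative is
  d(omega) = sum_{i<j} d(g_{ij}) ∧ dx_i ∧ dx_j = sum_{i<j, k} (∂g_{ij}/∂x_k) dx_k ∧ dx_i ∧ dx_j.
Expand each term, using dx_k ∧ dx_i ∧ dx_j = sgn(permutation) dx_{(a)} ∧ dx_{(b)} ∧ dx_{(c)} with (a < b < c) sorted:
  d(x*z + y^2 + 2*z^2) includes (∂/∂z)(x*z + y^2 + 2*z^2) dz = (x + 4*z) dz, which multiplied by dx ∧ dy gives (x + 4*z) dx ∧ dy ∧ dz
Collecting like 3-forms: d(omega) = (x + 4*z) dx ∧ dy ∧ dz.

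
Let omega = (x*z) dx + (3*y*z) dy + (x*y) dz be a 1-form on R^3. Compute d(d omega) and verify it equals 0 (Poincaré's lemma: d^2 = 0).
d(d omega) = 0

Step 1: d omega = sum_{i<j} (∂f_j/∂x_i - ∂f_i/∂x_j) dx_i ∧ dx_j:
  coeff of dx ∧ dy: 0
  coeff of dx ∧ dz: -x + y
  coeff of dy ∧ dz: x - 3*y
Step 2: Apply d again to each 2-form coefficient. The only possible 3-form in R^3 is dx ∧ dy ∧ dz, with coefficient
  ∂(coeff of dy∧dz)/∂x - ∂(coeff of dx∧dz)/∂y + ∂(coeff of dx∧dy)/∂z
  = ∂/∂x (x - 3*y) - ∂/∂y (-x + y) + ∂/∂z (0).
Each of these terms simplifies to sums of mixed partials that cancel in pairs. The result is 0 (by equality of mixed partials for smooth functions — Schwarz / Clairaut).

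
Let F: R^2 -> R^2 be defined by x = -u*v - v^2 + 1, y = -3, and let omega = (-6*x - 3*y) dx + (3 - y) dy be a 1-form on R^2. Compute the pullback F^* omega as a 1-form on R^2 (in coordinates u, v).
F^* omega = (3*v*(-2*u*v - 2*v^2 - 1)) du + (-6*u^2*v - 18*u*v^2 - 3*u - 12*v^3 - 6*v) dv

Using F^*(f dg) = (f ∘ F) d(g ∘ F), substitute each coordinate x_i by F_i(u, v) in f_i, and replace dx_i by d F_i = (∂F_i/∂u) du + (∂F_i/∂v) dv.
  For the x component: f_1(F) = 6*u*v + 6*v^2 + 3; d F_1 = (-v) du + (-u - 2*v) dv
  For the y component: f_2(F) = 6; d F_2 = (0) du + (0) dv
Combining and collecting du, dv coefficients:
  coeff of du: 3*v*(-2*u*v - 2*v^2 - 1)
  coeff of dv: -6*u^2*v - 18*u*v^2 - 3*u - 12*v^3 - 6*v
F^* omega = (3*v*(-2*u*v - 2*v^2 - 1)) du + (-6*u^2*v - 18*u*v^2 - 3*u - 12*v^3 - 6*v) dv.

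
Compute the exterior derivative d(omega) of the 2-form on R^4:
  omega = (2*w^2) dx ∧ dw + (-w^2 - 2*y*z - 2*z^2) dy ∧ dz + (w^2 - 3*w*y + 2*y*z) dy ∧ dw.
d(omega) = (-2*w - 2*y) dy ∧ dz ∧ dw

For a 2-form omega = sum_{i<j} g_{ij} dx_i ∧ dx_j, the exterior derivative is
  d(omega) = sum_{i<j} d(g_{ij}) ∧ dx_i ∧ dx_j = sum_{i<j, k} (∂g_{ij}/∂x_k) dx_k ∧ dx_i ∧ dx_j.
Expand each term, using dx_k ∧ dx_i ∧ dx_j = sgn(permutation) dx_{(a)} ∧ dx_{(b)} ∧ dx_{(c)} with (a < b < c) sorted:
  d(-w^2 - 2*y*z - 2*z^2) includes (∂/∂w)(-w^2 - 2*y*z - 2*z^2) dw = (-2*w) dw, which multiplied by dy ∧ dz gives (-2*w) dy ∧ dz ∧ dw
  d(w^2 - 3*w*y + 2*y*z) includes (∂/∂z)(w^2 - 3*w*y + 2*y*z) dz = (2*y) dz, which multiplied by dy ∧ dw gives (-2*y) dy ∧ dz ∧ dw
Collecting like 3-forms: d(omega) = (-2*w - 2*y) dy ∧ dz ∧ dw.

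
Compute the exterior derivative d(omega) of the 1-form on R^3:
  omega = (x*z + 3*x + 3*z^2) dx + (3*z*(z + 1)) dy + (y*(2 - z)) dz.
d(omega) = (-x - 6*z) dx ∧ dz + (-7*z - 1) dy ∧ dz

For a 1-form omega = sum_i f_i dx_i, the exterior derivative is
  d(omega) = sum_{i < j} (∂f_j/∂x_i - ∂f_i/∂x_j) dx_i ∧ dx_j.
  coefficient of dx ∧ dz: ∂f_3/∂x - ∂f_1/∂z = ∂(y*(2 - z))/∂x - ∂(x*z + 3*x + 3*z^2)/∂z = -x - 6*z
  coefficient of dy ∧ dz: ∂f_3/∂y - ∂f_2/∂z = ∂(y*(2 - z))/∂y - ∂(3*z*(z + 1))/∂z = -7*z - 1
Assembling: d(omega) = (-x - 6*z) dx ∧ dz + (-7*z - 1) dy ∧ dz.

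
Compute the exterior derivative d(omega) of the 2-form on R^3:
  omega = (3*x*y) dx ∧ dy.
d(omega) = 0

For a 2-form omega = sum_{i<j} g_{ij} dx_i ∧ dx_j, the exterior derivative is
  d(omega) = sum_{i<j} d(g_{ij}) ∧ dx_i ∧ dx_j = sum_{i<j, k} (∂g_{ij}/∂x_k) dx_k ∧ dx_i ∧ dx_j.
Expand each term, using dx_k ∧ dx_i ∧ dx_j = sgn(permutation) dx_{(a)} ∧ dx_{(b)} ∧ dx_{(c)} with (a < b < c) sorted:

Collecting like 3-forms: d(omega) = 0.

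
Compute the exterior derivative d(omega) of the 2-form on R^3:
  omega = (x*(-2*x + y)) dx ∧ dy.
d(omega) = 0

For a 2-form omega = sum_{i<j} g_{ij} dx_i ∧ dx_j, the exterior derivative is
  d(omega) = sum_{i<j} d(g_{ij}) ∧ dx_i ∧ dx_j = sum_{i<j, k} (∂g_{ij}/∂x_k) dx_k ∧ dx_i ∧ dx_j.
Expand each term, using dx_k ∧ dx_i ∧ dx_j = sgn(permutation) dx_{(a)} ∧ dx_{(b)} ∧ dx_{(c)} with (a < b < c) sorted:

Collecting like 3-forms: d(omega) = 0.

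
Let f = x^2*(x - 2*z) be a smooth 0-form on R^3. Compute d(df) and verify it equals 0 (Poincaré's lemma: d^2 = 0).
d(df) = 0

Step 1: df = sum_i (∂f/∂x_i) dx_i = (x*(3*x - 4*z)) dx + (0) dy + (-2*x^2) dz.
Step 2: Apply d again. Using the 1-form formula, the coefficient of dx ∧ dy in d(df) is ∂^2 f/∂x ∂y - ∂^2 f/∂y ∂x = (0) - (0) = 0 (equality of mixed partials for smooth f).
Similarly for dx ∧ dz and dy ∧ dz — all coefficients vanish. So d(df) = 0.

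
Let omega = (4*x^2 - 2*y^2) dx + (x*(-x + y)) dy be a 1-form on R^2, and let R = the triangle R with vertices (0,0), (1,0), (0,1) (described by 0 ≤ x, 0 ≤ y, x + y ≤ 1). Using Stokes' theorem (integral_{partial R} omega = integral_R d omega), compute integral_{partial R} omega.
integral_(partial R) omega = 1/2

Stokes: integral_partial_R omega = integral_R d omega with d omega = (∂Q/∂x - ∂P/∂y) dx ∧ dy.
  ∂Q/∂x = -2*x + y
  ∂P/∂y = -4*y
  integrand = ∂Q/∂x - ∂P/∂y = -2*x + 5*y.
Integrating over R: integral_0^1 integral_0^{1-x} (-2*x + 5*y) dy dx = 1/2.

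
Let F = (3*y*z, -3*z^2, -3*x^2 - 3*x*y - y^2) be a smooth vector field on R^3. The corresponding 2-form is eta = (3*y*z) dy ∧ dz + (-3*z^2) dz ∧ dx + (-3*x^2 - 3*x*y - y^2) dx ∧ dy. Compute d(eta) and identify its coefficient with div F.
d(eta) = (0) dx ∧ dy ∧ dz; div F = 0

For a 2-form in R^3 of the form above, applying d gives a 3-form with coefficient ∂P/∂x + ∂Q/∂y + ∂R/∂z:
  ∂P/∂x = 0
  ∂Q/∂y = 0
  ∂R/∂z = 0
Sum = 0, which is exactly div F.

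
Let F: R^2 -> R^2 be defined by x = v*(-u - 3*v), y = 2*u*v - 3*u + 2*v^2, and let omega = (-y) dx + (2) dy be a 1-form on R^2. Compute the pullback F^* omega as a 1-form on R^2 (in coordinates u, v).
F^* omega = (2*u*v^2 - 3*u*v + 2*v^3 + 4*v - 6) du + (2*u^2*v - 3*u^2 + 14*u*v^2 - 18*u*v + 4*u + 12*v^3 + 8*v) dv

Using F^*(f dg) = (f ∘ F) d(g ∘ F), substitute each coordinate x_i by F_i(u, v) in f_i, and replace dx_i by d F_i = (∂F_i/∂u) du + (∂F_i/∂v) dv.
  For the x component: f_1(F) = -2*u*v + 3*u - 2*v^2; d F_1 = (-v) du + (-u - 6*v) dv
  For the y component: f_2(F) = 2; d F_2 = (2*v - 3) du + (2*u + 4*v) dv
Combining and collecting du, dv coefficients:
  coeff of du: 2*u*v^2 - 3*u*v + 2*v^3 + 4*v - 6
  coeff of dv: 2*u^2*v - 3*u^2 + 14*u*v^2 - 18*u*v + 4*u + 12*v^3 + 8*v
F^* omega = (2*u*v^2 - 3*u*v + 2*v^3 + 4*v - 6) du + (2*u^2*v - 3*u^2 + 14*u*v^2 - 18*u*v + 4*u + 12*v^3 + 8*v) dv.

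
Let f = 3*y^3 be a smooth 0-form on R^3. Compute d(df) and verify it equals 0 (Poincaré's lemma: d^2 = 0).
d(df) = 0

Step 1: df = sum_i (∂f/∂x_i) dx_i = (0) dx + (9*y^2) dy + (0) dz.
Step 2: Apply d again. Using the 1-form formula, the coefficient of dx ∧ dy in d(df) is ∂^2 f/∂x ∂y - ∂^2 f/∂y ∂x = (0) - (0) = 0 (equality of mixed partials for smooth f).
Similarly for dx ∧ dz and dy ∧ dz — all coefficients vanish. So d(df) = 0.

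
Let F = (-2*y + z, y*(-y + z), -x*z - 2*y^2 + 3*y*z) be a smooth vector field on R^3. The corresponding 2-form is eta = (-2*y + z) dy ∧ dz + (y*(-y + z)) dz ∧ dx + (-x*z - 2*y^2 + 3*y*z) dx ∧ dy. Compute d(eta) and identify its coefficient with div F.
d(eta) = (-x + y + z) dx ∧ dy ∧ dz; div F = -x + y + z

For a 2-form in R^3 of the form above, applying d gives a 3-form with coefficient ∂P/∂x + ∂Q/∂y + ∂R/∂z:
  ∂P/∂x = 0
  ∂Q/∂y = -2*y + z
  ∂R/∂z = -x + 3*y
Sum = -x + y + z, which is exactly div F.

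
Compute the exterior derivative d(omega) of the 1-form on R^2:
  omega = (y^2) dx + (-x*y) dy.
d(omega) = (-3*y) dx ∧ dy

For a 1-form omega = sum_i f_i dx_i, the exterior derivative is
  d(omega) = sum_{i < j} (∂f_j/∂x_i - ∂f_i/∂x_j) dx_i ∧ dx_j.
  coefficient of dx ∧ dy: ∂f_2/∂x - ∂f_1/∂y = ∂(-x*y)/∂x - ∂(y^2)/∂y = -3*y
Assembling: d(omega) = (-3*y) dx ∧ dy.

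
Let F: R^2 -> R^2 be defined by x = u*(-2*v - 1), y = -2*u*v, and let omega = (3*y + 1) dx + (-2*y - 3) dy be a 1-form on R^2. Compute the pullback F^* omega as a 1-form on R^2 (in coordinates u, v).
F^* omega = (4*u*v^2 + 6*u*v + 4*v - 1) du + (4*u*(u*v + 1)) dv

Using F^*(f dg) = (f ∘ F) d(g ∘ F), substitute each coordinate x_i by F_i(u, v) in f_i, and replace dx_i by d F_i = (∂F_i/∂u) du + (∂F_i/∂v) dv.
  For the x component: f_1(F) = -6*u*v + 1; d F_1 = (-2*v - 1) du + (-2*u) dv
  For the y component: f_2(F) = 4*u*v - 3; d F_2 = (-2*v) du + (-2*u) dv
Combining and collecting du, dv coefficients:
  coeff of du: 4*u*v^2 + 6*u*v + 4*v - 1
  coeff of dv: 4*u*(u*v + 1)
F^* omega = (4*u*v^2 + 6*u*v + 4*v - 1) du + (4*u*(u*v + 1)) dv.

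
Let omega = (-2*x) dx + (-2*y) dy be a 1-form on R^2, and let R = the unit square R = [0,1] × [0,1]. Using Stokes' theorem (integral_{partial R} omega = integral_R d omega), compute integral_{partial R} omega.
integral_(partial R) omega = 0

Stokes: integral_partial_R omega = integral_R d omega with d omega = (∂Q/∂x - ∂P/∂y) dx ∧ dy.
  ∂Q/∂x = 0
  ∂P/∂y = 0
  integrand = ∂Q/∂x - ∂P/∂y = 0.
Integrating over R: integral_0^1 integral_0^1 (0) dx dy = 0.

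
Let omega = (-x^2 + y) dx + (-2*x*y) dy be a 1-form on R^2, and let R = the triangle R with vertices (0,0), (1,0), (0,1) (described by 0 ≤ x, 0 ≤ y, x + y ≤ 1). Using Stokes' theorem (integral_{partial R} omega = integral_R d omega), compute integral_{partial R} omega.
integral_(partial R) omega = -5/6

Stokes: integral_partial_R omega = integral_R d omega with d omega = (∂Q/∂x - ∂P/∂y) dx ∧ dy.
  ∂Q/∂x = -2*y
  ∂P/∂y = 1
  integrand = ∂Q/∂x - ∂P/∂y = -2*y - 1.
Integrating over R: integral_0^1 integral_0^{1-x} (-2*y - 1) dy dx = -5/6.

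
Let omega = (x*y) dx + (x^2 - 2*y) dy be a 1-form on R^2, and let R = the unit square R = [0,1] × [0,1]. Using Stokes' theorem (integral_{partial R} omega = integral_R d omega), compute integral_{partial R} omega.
integral_(partial R) omega = 1/2

Stokes: integral_partial_R omega = integral_R d omega with d omega = (∂Q/∂x - ∂P/∂y) dx ∧ dy.
  ∂Q/∂x = 2*x
  ∂P/∂y = x
  integrand = ∂Q/∂x - ∂P/∂y = x.
Integrating over R: integral_0^1 integral_0^1 (x) dx dy = 1/2.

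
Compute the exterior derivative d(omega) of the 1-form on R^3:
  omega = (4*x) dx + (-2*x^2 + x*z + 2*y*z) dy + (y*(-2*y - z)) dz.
d(omega) = (-4*x + z) dx ∧ dy + (-x - 6*y - z) dy ∧ dz

For a 1-form omega = sum_i f_i dx_i, the exterior derivative is
  d(omega) = sum_{i < j} (∂f_j/∂x_i - ∂f_i/∂x_j) dx_i ∧ dx_j.
  coefficient of dx ∧ dy: ∂f_2/∂x - ∂f_1/∂y = ∂(-2*x^2 + x*z + 2*y*z)/∂x - ∂(4*x)/∂y = -4*x + z
  coefficient of dy ∧ dz: ∂f_3/∂y - ∂f_2/∂z = ∂(y*(-2*y - z))/∂y - ∂(-2*x^2 + x*z + 2*y*z)/∂z = -x - 6*y - z
Assembling: d(omega) = (-4*x + z) dx ∧ dy + (-x - 6*y - z) dy ∧ dz.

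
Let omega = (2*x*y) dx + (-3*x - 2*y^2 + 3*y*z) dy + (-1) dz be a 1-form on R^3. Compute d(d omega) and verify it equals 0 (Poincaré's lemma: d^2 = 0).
d(d omega) = 0

Step 1: d omega = sum_{i<j} (∂f_j/∂x_i - ∂f_i/∂x_j) dx_i ∧ dx_j:
  coeff of dx ∧ dy: -2*x - 3
  coeff of dx ∧ dz: 0
  coeff of dy ∧ dz: -3*y
Step 2: Apply d again to each 2-form coefficient. The only possible 3-form in R^3 is dx ∧ dy ∧ dz, with coefficient
  ∂(coeff of dy∧dz)/∂x - ∂(coeff of dx∧dz)/∂y + ∂(coeff of dx∧dy)/∂z
  = ∂/∂x (-3*y) - ∂/∂y (0) + ∂/∂z (-2*x - 3).
Each of these terms simplifies to sums of mixed partials that cancel in pairs. The result is 0 (by equality of mixed partials for smooth functions — Schwarz / Clairaut).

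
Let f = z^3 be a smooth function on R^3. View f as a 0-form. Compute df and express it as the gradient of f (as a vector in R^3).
df = (0) dx + (0) dy + (3*z^2) dz; grad f = (0, 0, 3*z^2)

For a 0-form f, d f = (∂f/∂x) dx + (∂f/∂y) dy + (∂f/∂z) dz. The components of the vector representation are exactly the entries of grad f in Cartesian coordinates:
  ∂f/∂x = 0
  ∂f/∂y = 0
  ∂f/∂z = 3*z^2.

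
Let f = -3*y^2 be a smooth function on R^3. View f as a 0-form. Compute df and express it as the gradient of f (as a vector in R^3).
df = (0) dx + (-6*y) dy + (0) dz; grad f = (0, -6*y, 0)

For a 0-form f, d f = (∂f/∂x) dx + (∂f/∂y) dy + (∂f/∂z) dz. The components of the vector representation are exactly the entries of grad f in Cartesian coordinates:
  ∂f/∂x = 0
  ∂f/∂y = -6*y
  ∂f/∂z = 0.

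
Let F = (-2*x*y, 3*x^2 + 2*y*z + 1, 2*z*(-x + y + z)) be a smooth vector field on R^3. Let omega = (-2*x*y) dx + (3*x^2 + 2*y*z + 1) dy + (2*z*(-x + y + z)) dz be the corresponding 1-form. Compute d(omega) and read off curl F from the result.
d(omega) = (-2*y + 2*z) dy ∧ dz + (2*z) dz ∧ dx + (8*x) dx ∧ dy; curl F = (-2*y + 2*z, 2*z, 8*x)

d omega = sum_{i<j} (∂f_j/∂x_i - ∂f_i/∂x_j) dx_i ∧ dx_j. Under the identification (dy ∧ dz, dz ∧ dx, dx ∧ dy) ↔ (e_x, e_y, e_z), the coefficients are exactly the components of curl F. Compute:
  ∂R/∂y - ∂Q/∂z = (2*z) - (2*y) = -2*y + 2*z
  ∂P/∂z - ∂R/∂x = (0) - (-2*z) = 2*z
  ∂Q/∂x - ∂P/∂y = (6*x) - (-2*x) = 8*x.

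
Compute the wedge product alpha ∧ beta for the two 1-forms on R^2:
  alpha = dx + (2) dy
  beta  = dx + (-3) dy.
alpha ∧ beta = (-5) dx ∧ dy

Distribute the wedge, using dx_i ∧ dx_j = -dx_j ∧ dx_i and dx_i ∧ dx_i = 0. For each pair (i, j) with i < j, the coefficient of dx_i ∧ dx_j in alpha ∧ beta is (alpha_i * beta_j - alpha_j * beta_i). Collecting: alpha ∧ beta = (-5) dx ∧ dy.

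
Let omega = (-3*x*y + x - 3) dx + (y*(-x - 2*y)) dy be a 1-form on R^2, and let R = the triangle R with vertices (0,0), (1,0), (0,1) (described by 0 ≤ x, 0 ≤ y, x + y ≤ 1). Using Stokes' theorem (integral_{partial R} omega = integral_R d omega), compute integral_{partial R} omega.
integral_(partial R) omega = 1/3

Stokes: integral_partial_R omega = integral_R d omega with d omega = (∂Q/∂x - ∂P/∂y) dx ∧ dy.
  ∂Q/∂x = -y
  ∂P/∂y = -3*x
  integrand = ∂Q/∂x - ∂P/∂y = 3*x - y.
Integrating over R: integral_0^1 integral_0^{1-x} (3*x - y) dy dx = 1/3.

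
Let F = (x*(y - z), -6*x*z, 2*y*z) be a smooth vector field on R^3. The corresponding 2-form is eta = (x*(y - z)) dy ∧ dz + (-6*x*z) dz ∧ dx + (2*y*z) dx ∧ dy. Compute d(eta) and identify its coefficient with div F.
d(eta) = (3*y - z) dx ∧ dy ∧ dz; div F = 3*y - z

For a 2-form in R^3 of the form above, applying d gives a 3-form with coefficient ∂P/∂x + ∂Q/∂y + ∂R/∂z:
  ∂P/∂x = y - z
  ∂Q/∂y = 0
  ∂R/∂z = 2*y
Sum = 3*y - z, which is exactly div F.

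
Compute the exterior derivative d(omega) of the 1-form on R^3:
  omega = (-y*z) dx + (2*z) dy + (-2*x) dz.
d(omega) = (z) dx ∧ dy + (y - 2) dx ∧ dz + (-2) dy ∧ dz

For a 1-form omega = sum_i f_i dx_i, the exterior derivative is
  d(omega) = sum_{i < j} (∂f_j/∂x_i - ∂f_i/∂x_j) dx_i ∧ dx_j.
  coefficient of dx ∧ dy: ∂f_2/∂x - ∂f_1/∂y = ∂(2*z)/∂x - ∂(-y*z)/∂y = z
  coefficient of dx ∧ dz: ∂f_3/∂x - ∂f_1/∂z = ∂(-2*x)/∂x - ∂(-y*z)/∂z = y - 2
  coefficient of dy ∧ dz: ∂f_3/∂y - ∂f_2/∂z = ∂(-2*x)/∂y - ∂(2*z)/∂z = -2
Assembling: d(omega) = (z) dx ∧ dy + (y - 2) dx ∧ dz + (-2) dy ∧ dz.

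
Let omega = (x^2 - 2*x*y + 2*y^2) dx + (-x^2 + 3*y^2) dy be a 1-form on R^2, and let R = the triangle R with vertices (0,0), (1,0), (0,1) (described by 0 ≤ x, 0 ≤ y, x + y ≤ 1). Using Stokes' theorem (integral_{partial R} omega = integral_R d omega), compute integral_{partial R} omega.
integral_(partial R) omega = -2/3

Stokes: integral_partial_R omega = integral_R d omega with d omega = (∂Q/∂x - ∂P/∂y) dx ∧ dy.
  ∂Q/∂x = -2*x
  ∂P/∂y = -2*x + 4*y
  integrand = ∂Q/∂x - ∂P/∂y = -4*y.
Integrating over R: integral_0^1 integral_0^{1-x} (-4*y) dy dx = -2/3.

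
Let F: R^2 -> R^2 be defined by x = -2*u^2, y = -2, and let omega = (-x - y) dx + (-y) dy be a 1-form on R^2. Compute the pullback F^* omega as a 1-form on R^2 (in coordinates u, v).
F^* omega = (8*u*(-u^2 - 1)) du

Using F^*(f dg) = (f ∘ F) d(g ∘ F), substitute each coordinate x_i by F_i(u, v) in f_i, and replace dx_i by d F_i = (∂F_i/∂u) du + (∂F_i/∂v) dv.
  For the x component: f_1(F) = 2*u^2 + 2; d F_1 = (-4*u) du + (0) dv
  For the y component: f_2(F) = 2; d F_2 = (0) du + (0) dv
Combining and collecting du, dv coefficients:
  coeff of du: 8*u*(-u^2 - 1)
  coeff of dv: 0
F^* omega = (8*u*(-u^2 - 1)) du.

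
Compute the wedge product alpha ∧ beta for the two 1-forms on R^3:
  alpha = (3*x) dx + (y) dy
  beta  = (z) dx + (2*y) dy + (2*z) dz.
alpha ∧ beta = (y*(6*x - z)) dx ∧ dy + (6*x*z) dx ∧ dz + (2*y*z) dy ∧ dz

Distribute the wedge, using dx_i ∧ dx_j = -dx_j ∧ dx_i and dx_i ∧ dx_i = 0. For each pair (i, j) with i < j, the coefficient of dx_i ∧ dx_j in alpha ∧ beta is (alpha_i * beta_j - alpha_j * beta_i). Collecting: alpha ∧ beta = (y*(6*x - z)) dx ∧ dy + (6*x*z) dx ∧ dz + (2*y*z) dy ∧ dz.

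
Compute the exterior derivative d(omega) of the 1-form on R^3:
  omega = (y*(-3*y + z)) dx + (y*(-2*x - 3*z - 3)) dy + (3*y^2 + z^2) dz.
d(omega) = (4*y - z) dx ∧ dy + (-y) dx ∧ dz + (9*y) dy ∧ dz

For a 1-form omega = sum_i f_i dx_i, the exterior derivative is
  d(omega) = sum_{i < j} (∂f_j/∂x_i - ∂f_i/∂x_j) dx_i ∧ dx_j.
  coefficient of dx ∧ dy: ∂f_2/∂x - ∂f_1/∂y = ∂(y*(-2*x - 3*z - 3))/∂x - ∂(y*(-3*y + z))/∂y = 4*y - z
  coefficient of dx ∧ dz: ∂f_3/∂x - ∂f_1/∂z = ∂(3*y^2 + z^2)/∂x - ∂(y*(-3*y + z))/∂z = -y
  coefficient of dy ∧ dz: ∂f_3/∂y - ∂f_2/∂z = ∂(3*y^2 + z^2)/∂y - ∂(y*(-2*x - 3*z - 3))/∂z = 9*y
Assembling: d(omega) = (4*y - z) dx ∧ dy + (-y) dx ∧ dz + (9*y) dy ∧ dz.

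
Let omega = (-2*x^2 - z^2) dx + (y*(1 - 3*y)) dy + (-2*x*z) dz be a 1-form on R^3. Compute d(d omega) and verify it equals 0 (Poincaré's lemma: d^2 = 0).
d(d omega) = 0

Step 1: d omega = sum_{i<j} (∂f_j/∂x_i - ∂f_i/∂x_j) dx_i ∧ dx_j:
  coeff of dx ∧ dy: 0
  coeff of dx ∧ dz: 0
  coeff of dy ∧ dz: 0
Step 2: Apply d again to each 2-form coefficient. The only possible 3-form in R^3 is dx ∧ dy ∧ dz, with coefficient
  ∂(coeff of dy∧dz)/∂x - ∂(coeff of dx∧dz)/∂y + ∂(coeff of dx∧dy)/∂z
  = ∂/∂x (0) - ∂/∂y (0) + ∂/∂z (0).
Each of these terms simplifies to sums of mixed partials that cancel in pairs. The result is 0 (by equality of mixed partials for smooth functions — Schwarz / Clairaut).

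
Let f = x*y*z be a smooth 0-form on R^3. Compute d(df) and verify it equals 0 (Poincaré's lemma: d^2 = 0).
d(df) = 0

Step 1: df = sum_i (∂f/∂x_i) dx_i = (y*z) dx + (x*z) dy + (x*y) dz.
Step 2: Apply d again. Using the 1-form formula, the coefficient of dx ∧ dy in d(df) is ∂^2 f/∂x ∂y - ∂^2 f/∂y ∂x = (z) - (z) = 0 (equality of mixed partials for smooth f).
Similarly for dx ∧ dz and dy ∧ dz — all coefficients vanish. So d(df) = 0.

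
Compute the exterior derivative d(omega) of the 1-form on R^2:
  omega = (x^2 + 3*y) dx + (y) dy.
d(omega) = (-3) dx ∧ dy

For a 1-form omega = sum_i f_i dx_i, the exterior derivative is
  d(omega) = sum_{i < j} (∂f_j/∂x_i - ∂f_i/∂x_j) dx_i ∧ dx_j.
  coefficient of dx ∧ dy: ∂f_2/∂x - ∂f_1/∂y = ∂(y)/∂x - ∂(x^2 + 3*y)/∂y = -3
Assembling: d(omega) = (-3) dx ∧ dy.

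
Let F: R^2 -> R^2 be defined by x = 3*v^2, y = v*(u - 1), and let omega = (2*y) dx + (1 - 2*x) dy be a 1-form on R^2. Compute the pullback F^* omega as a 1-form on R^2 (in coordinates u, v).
F^* omega = (-6*v^3 + v) du + (6*u*v^2 + u - 6*v^2 - 1) dv

Using F^*(f dg) = (f ∘ F) d(g ∘ F), substitute each coordinate x_i by F_i(u, v) in f_i, and replace dx_i by d F_i = (∂F_i/∂u) du + (∂F_i/∂v) dv.
  For the x component: f_1(F) = 2*v*(u - 1); d F_1 = (0) du + (6*v) dv
  For the y component: f_2(F) = 1 - 6*v^2; d F_2 = (v) du + (u - 1) dv
Combining and collecting du, dv coefficients:
  coeff of du: -6*v^3 + v
  coeff of dv: 6*u*v^2 + u - 6*v^2 - 1
F^* omega = (-6*v^3 + v) du + (6*u*v^2 + u - 6*v^2 - 1) dv.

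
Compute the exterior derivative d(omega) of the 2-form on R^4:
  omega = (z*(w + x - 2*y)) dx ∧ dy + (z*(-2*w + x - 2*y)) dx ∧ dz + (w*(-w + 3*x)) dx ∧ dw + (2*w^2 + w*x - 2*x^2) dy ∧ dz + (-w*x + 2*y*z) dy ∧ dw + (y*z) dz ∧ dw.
d(omega) = (2*w - 3*x - 2*y + 2*z) dx ∧ dy ∧ dz + (-w + z) dx ∧ dy ∧ dw + (-2*z) dx ∧ dz ∧ dw + (4*w + x - 2*y + z) dy ∧ dz ∧ dw

For a 2-form omega = sum_{i<j} g_{ij} dx_i ∧ dx_j, the exterior derivative is
  d(omega) = sum_{i<j} d(g_{ij}) ∧ dx_i ∧ dx_j = sum_{i<j, k} (∂g_{ij}/∂x_k) dx_k ∧ dx_i ∧ dx_j.
Expand each term, using dx_k ∧ dx_i ∧ dx_j = sgn(permutation) dx_{(a)} ∧ dx_{(b)} ∧ dx_{(c)} with (a < b < c) sorted:
  d(z*(w + x - 2*y)) includes (∂/∂z)(z*(w + x - 2*y)) dz = (w + x - 2*y) dz, which multiplied by dx ∧ dy gives (w + x - 2*y) dx ∧ dy ∧ dz
  d(z*(w + x - 2*y)) includes (∂/∂w)(z*(w + x - 2*y)) dw = (z) dw, which multiplied by dx ∧ dy gives (z) dx ∧ dy ∧ dw
  d(z*(-2*w + x - 2*y)) includes (∂/∂y)(z*(-2*w + x - 2*y)) dy = (-2*z) dy, which multiplied by dx ∧ dz gives (2*z) dx ∧ dy ∧ dz
  d(z*(-2*w + x - 2*y)) includes (∂/∂w)(z*(-2*w + x - 2*y)) dw = (-2*z) dw, which multiplied by dx ∧ dz gives (-2*z) dx ∧ dz ∧ dw
  d(2*w^2 + w*x - 2*x^2) includes (∂/∂x)(2*w^2 + w*x - 2*x^2) dx = (w - 4*x) dx, which multiplied by dy ∧ dz gives (w - 4*x) dx ∧ dy ∧ dz
  d(2*w^2 + w*x - 2*x^2) includes (∂/∂w)(2*w^2 + w*x - 2*x^2) dw = (4*w + x) dw, which multiplied by dy ∧ dz gives (4*w + x) dy ∧ dz ∧ dw
  d(-w*x + 2*y*z) includes (∂/∂x)(-w*x + 2*y*z) dx = (-w) dx, which multiplied by dy ∧ dw gives (-w) dx ∧ dy ∧ dw
  d(-w*x + 2*y*z) includes (∂/∂z)(-w*x + 2*y*z) dz = (2*y) dz, which multiplied by dy ∧ dw gives (-2*y) dy ∧ dz ∧ dw
  d(y*z) includes (∂/∂y)(y*z) dy = (z) dy, which multiplied by dz ∧ dw gives (z) dy ∧ dz ∧ dw
Collecting like 3-forms: d(omega) = (2*w - 3*x - 2*y + 2*z) dx ∧ dy ∧ dz + (-w + z) dx ∧ dy ∧ dw + (-2*z) dx ∧ dz ∧ dw + (4*w + x - 2*y + z) dy ∧ dz ∧ dw.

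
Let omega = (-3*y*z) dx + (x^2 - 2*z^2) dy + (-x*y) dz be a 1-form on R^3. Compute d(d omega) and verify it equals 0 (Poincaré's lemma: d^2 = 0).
d(d omega) = 0

Step 1: d omega = sum_{i<j} (∂f_j/∂x_i - ∂f_i/∂x_j) dx_i ∧ dx_j:
  coeff of dx ∧ dy: 2*x + 3*z
  coeff of dx ∧ dz: 2*y
  coeff of dy ∧ dz: -x + 4*z
Step 2: Apply d again to each 2-form coefficient. The only possible 3-form in R^3 is dx ∧ dy ∧ dz, with coefficient
  ∂(coeff of dy∧dz)/∂x - ∂(coeff of dx∧dz)/∂y + ∂(coeff of dx∧dy)/∂z
  = ∂/∂x (-x + 4*z) - ∂/∂y (2*y) + ∂/∂z (2*x + 3*z).
Each of these terms simplifies to sums of mixed partials that cancel in pairs. The result is 0 (by equality of mixed partials for smooth functions — Schwarz / Clairaut).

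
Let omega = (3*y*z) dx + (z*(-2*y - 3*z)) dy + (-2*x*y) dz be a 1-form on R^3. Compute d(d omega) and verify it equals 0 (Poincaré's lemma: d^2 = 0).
d(d omega) = 0

Step 1: d omega = sum_{i<j} (∂f_j/∂x_i - ∂f_i/∂x_j) dx_i ∧ dx_j:
  coeff of dx ∧ dy: -3*z
  coeff of dx ∧ dz: -5*y
  coeff of dy ∧ dz: -2*x + 2*y + 6*z
Step 2: Apply d again to each 2-form coefficient. The only possible 3-form in R^3 is dx ∧ dy ∧ dz, with coefficient
  ∂(coeff of dy∧dz)/∂x - ∂(coeff of dx∧dz)/∂y + ∂(coeff of dx∧dy)/∂z
  = ∂/∂x (-2*x + 2*y + 6*z) - ∂/∂y (-5*y) + ∂/∂z (-3*z).
Each of these terms simplifies to sums of mixed partials that cancel in pairs. The result is 0 (by equality of mixed partials for smooth functions — Schwarz / Clairaut).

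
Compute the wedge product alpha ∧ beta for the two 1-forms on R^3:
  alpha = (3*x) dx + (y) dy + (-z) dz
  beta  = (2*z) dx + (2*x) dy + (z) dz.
alpha ∧ beta = (6*x^2 - 2*y*z) dx ∧ dy + (z*(3*x + 2*z)) dx ∧ dz + (z*(2*x + y)) dy ∧ dz

Distribute the wedge, using dx_i ∧ dx_j = -dx_j ∧ dx_i and dx_i ∧ dx_i = 0. For each pair (i, j) with i < j, the coefficient of dx_i ∧ dx_j in alpha ∧ beta is (alpha_i * beta_j - alpha_j * beta_i). Collecting: alpha ∧ beta = (6*x^2 - 2*y*z) dx ∧ dy + (z*(3*x + 2*z)) dx ∧ dz + (z*(2*x + y)) dy ∧ dz.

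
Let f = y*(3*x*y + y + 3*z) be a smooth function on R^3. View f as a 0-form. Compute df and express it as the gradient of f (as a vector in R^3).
df = (3*y^2) dx + (6*x*y + 2*y + 3*z) dy + (3*y) dz; grad f = (3*y^2, 6*x*y + 2*y + 3*z, 3*y)

For a 0-form f, d f = (∂f/∂x) dx + (∂f/∂y) dy + (∂f/∂z) dz. The components of the vector representation are exactly the entries of grad f in Cartesian coordinates:
  ∂f/∂x = 3*y^2
  ∂f/∂y = 6*x*y + 2*y + 3*z
  ∂f/∂z = 3*y.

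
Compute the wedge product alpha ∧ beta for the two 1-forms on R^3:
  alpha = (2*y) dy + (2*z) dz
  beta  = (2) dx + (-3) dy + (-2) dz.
alpha ∧ beta = (-4*y) dx ∧ dy + (-4*y + 6*z) dy ∧ dz + (-4*z) dx ∧ dz

Distribute the wedge, using dx_i ∧ dx_j = -dx_j ∧ dx_i and dx_i ∧ dx_i = 0. For each pair (i, j) with i < j, the coefficient of dx_i ∧ dx_j in alpha ∧ beta is (alpha_i * beta_j - alpha_j * beta_i). Collecting: alpha ∧ beta = (-4*y) dx ∧ dy + (-4*y + 6*z) dy ∧ dz + (-4*z) dx ∧ dz.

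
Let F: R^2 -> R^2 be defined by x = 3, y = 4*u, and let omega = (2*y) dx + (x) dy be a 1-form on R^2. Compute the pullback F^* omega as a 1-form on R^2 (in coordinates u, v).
F^* omega = (12) du

Using F^*(f dg) = (f ∘ F) d(g ∘ F), substitute each coordinate x_i by F_i(u, v) in f_i, and replace dx_i by d F_i = (∂F_i/∂u) du + (∂F_i/∂v) dv.
  For the x component: f_1(F) = 8*u; d F_1 = (0) du + (0) dv
  For the y component: f_2(F) = 3; d F_2 = (4) du + (0) dv
Combining and collecting du, dv coefficients:
  coeff of du: 12
  coeff of dv: 0
F^* omega = (12) du.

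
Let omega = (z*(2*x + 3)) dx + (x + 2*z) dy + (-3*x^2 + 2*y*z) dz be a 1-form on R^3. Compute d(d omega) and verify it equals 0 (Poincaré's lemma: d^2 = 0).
d(d omega) = 0

Step 1: d omega = sum_{i<j} (∂f_j/∂x_i - ∂f_i/∂x_j) dx_i ∧ dx_j:
  coeff of dx ∧ dy: 1
  coeff of dx ∧ dz: -8*x - 3
  coeff of dy ∧ dz: 2*z - 2
Step 2: Apply d again to each 2-form coefficient. The only possible 3-form in R^3 is dx ∧ dy ∧ dz, with coefficient
  ∂(coeff of dy∧dz)/∂x - ∂(coeff of dx∧dz)/∂y + ∂(coeff of dx∧dy)/∂z
  = ∂/∂x (2*z - 2) - ∂/∂y (-8*x - 3) + ∂/∂z (1).
Each of these terms simplifies to sums of mixed partials that cancel in pairs. The result is 0 (by equality of mixed partials for smooth functions — Schwarz / Clairaut).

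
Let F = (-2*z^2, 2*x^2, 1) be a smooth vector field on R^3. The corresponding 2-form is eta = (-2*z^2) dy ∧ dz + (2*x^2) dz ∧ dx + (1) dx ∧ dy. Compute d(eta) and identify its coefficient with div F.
d(eta) = (0) dx ∧ dy ∧ dz; div F = 0

For a 2-form in R^3 of the form above, applying d gives a 3-form with coefficient ∂P/∂x + ∂Q/∂y + ∂R/∂z:
  ∂P/∂x = 0
  ∂Q/∂y = 0
  ∂R/∂z = 0
Sum = 0, which is exactly div F.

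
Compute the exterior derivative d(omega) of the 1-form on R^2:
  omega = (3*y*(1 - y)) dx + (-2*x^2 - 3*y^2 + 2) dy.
d(omega) = (-4*x + 6*y - 3) dx ∧ dy

For a 1-form omega = sum_i f_i dx_i, the exterior derivative is
  d(omega) = sum_{i < j} (∂f_j/∂x_i - ∂f_i/∂x_j) dx_i ∧ dx_j.
  coefficient of dx ∧ dy: ∂f_2/∂x - ∂f_1/∂y = ∂(-2*x^2 - 3*y^2 + 2)/∂x - ∂(3*y*(1 - y))/∂y = -4*x + 6*y - 3
Assembling: d(omega) = (-4*x + 6*y - 3) dx ∧ dy.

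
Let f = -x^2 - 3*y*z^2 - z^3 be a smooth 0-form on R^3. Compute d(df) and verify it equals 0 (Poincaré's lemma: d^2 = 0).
d(df) = 0

Step 1: df = sum_i (∂f/∂x_i) dx_i = (-2*x) dx + (-3*z^2) dy + (3*z*(-2*y - z)) dz.
Step 2: Apply d again. Using the 1-form formula, the coefficient of dx ∧ dy in d(df) is ∂^2 f/∂x ∂y - ∂^2 f/∂y ∂x = (0) - (0) = 0 (equality of mixed partials for smooth f).
Similarly for dx ∧ dz and dy ∧ dz — all coefficients vanish. So d(df) = 0.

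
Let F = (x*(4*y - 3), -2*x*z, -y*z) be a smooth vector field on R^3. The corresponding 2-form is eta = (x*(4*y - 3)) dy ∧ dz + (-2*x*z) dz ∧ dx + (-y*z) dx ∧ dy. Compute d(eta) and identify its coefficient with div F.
d(eta) = (3*y - 3) dx ∧ dy ∧ dz; div F = 3*y - 3

For a 2-form in R^3 of the form above, applying d gives a 3-form with coefficient ∂P/∂x + ∂Q/∂y + ∂R/∂z:
  ∂P/∂x = 4*y - 3
  ∂Q/∂y = 0
  ∂R/∂z = -y
Sum = 3*y - 3, which is exactly div F.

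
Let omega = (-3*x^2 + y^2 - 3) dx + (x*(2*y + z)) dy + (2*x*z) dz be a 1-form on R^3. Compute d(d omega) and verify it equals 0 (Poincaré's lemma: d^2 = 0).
d(d omega) = 0

Step 1: d omega = sum_{i<j} (∂f_j/∂x_i - ∂f_i/∂x_j) dx_i ∧ dx_j:
  coeff of dx ∧ dy: z
  coeff of dx ∧ dz: 2*z
  coeff of dy ∧ dz: -x
Step 2: Apply d again to each 2-form coefficient. The only possible 3-form in R^3 is dx ∧ dy ∧ dz, with coefficient
  ∂(coeff of dy∧dz)/∂x - ∂(coeff of dx∧dz)/∂y + ∂(coeff of dx∧dy)/∂z
  = ∂/∂x (-x) - ∂/∂y (2*z) + ∂/∂z (z).
Each of these terms simplifies to sums of mixed partials that cancel in pairs. The result is 0 (by equality of mixed partials for smooth functions — Schwarz / Clairaut).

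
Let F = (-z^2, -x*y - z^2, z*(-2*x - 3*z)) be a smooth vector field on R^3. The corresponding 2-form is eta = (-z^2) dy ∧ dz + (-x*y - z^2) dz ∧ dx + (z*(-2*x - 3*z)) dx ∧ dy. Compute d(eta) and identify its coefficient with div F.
d(eta) = (-3*x - 6*z) dx ∧ dy ∧ dz; div F = -3*x - 6*z

For a 2-form in R^3 of the form above, applying d gives a 3-form with coefficient ∂P/∂x + ∂Q/∂y + ∂R/∂z:
  ∂P/∂x = 0
  ∂Q/∂y = -x
  ∂R/∂z = -2*x - 6*z
Sum = -3*x - 6*z, which is exactly div F.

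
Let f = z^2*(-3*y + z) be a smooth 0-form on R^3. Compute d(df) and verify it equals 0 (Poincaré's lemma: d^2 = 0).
d(df) = 0

Step 1: df = sum_i (∂f/∂x_i) dx_i = (0) dx + (-3*z^2) dy + (3*z*(-2*y + z)) dz.
Step 2: Apply d again. Using the 1-form formula, the coefficient of dx ∧ dy in d(df) is ∂^2 f/∂x ∂y - ∂^2 f/∂y ∂x = (0) - (0) = 0 (equality of mixed partials for smooth f).
Similarly for dx ∧ dz and dy ∧ dz — all coefficients vanish. So d(df) = 0.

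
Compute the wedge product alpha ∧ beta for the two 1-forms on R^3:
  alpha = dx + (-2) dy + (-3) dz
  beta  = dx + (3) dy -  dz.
alpha ∧ beta = (5) dx ∧ dy + (2) dx ∧ dz + (11) dy ∧ dz

Distribute the wedge, using dx_i ∧ dx_j = -dx_j ∧ dx_i and dx_i ∧ dx_i = 0. For each pair (i, j) with i < j, the coefficient of dx_i ∧ dx_j in alpha ∧ beta is (alpha_i * beta_j - alpha_j * beta_i). Collecting: alpha ∧ beta = (5) dx ∧ dy + (2) dx ∧ dz + (11) dy ∧ dz.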